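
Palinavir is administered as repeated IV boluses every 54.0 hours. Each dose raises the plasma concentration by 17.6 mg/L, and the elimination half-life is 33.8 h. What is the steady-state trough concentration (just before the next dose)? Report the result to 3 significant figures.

k = ln 2 / 33.8 = 0.02051 h⁻¹
Fraction remaining after one interval: e^(−kτ) = e^(−0.02051 × 54.0) = 0.3304
R = 1 / (1 − 0.3304) = 1.493
Css,max = 17.6 × 1.493 = 26.29 mg/L
Css,min = Css,max × e^(−kτ) = 26.29 × 0.3304 ≈ 8.69 mg/L

8.69 mg/L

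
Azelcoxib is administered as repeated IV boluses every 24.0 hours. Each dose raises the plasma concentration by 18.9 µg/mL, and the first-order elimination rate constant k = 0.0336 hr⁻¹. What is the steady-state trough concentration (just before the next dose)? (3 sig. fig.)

15.2 µg/mL

Fraction remaining after one interval: e^(−kτ) = e^(−0.03360 × 24.0) = 0.4465
R = 1 / (1 − 0.4465) = 1.807
Css,max = 18.9 × 1.807 = 34.14 µg/mL
Css,min = Css,max × e^(−kτ) = 34.14 × 0.4465 ≈ 15.2 µg/mL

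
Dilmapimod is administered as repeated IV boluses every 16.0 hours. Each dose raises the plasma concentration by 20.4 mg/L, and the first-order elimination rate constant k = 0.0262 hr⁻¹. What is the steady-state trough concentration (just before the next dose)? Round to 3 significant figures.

Fraction remaining after one interval: e^(−kτ) = e^(−0.02620 × 16.0) = 0.6576
R = 1 / (1 − 0.6576) = 2.920
Css,max = 20.4 × 2.920 = 59.57 mg/L
Css,min = Css,max × e^(−kτ) = 59.57 × 0.6576 ≈ 39.2 mg/L

39.2 mg/L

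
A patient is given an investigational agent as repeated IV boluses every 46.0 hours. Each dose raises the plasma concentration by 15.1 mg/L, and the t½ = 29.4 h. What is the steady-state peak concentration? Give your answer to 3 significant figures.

k = ln 2 / 29.4 = 0.02358 h⁻¹
Fraction remaining after one interval: e^(−kτ) = e^(−0.02358 × 46.0) = 0.3381
R = 1 / (1 − 0.3381) = 1.511
Css,max = 15.1 × 1.511 ≈ 22.8 mg/L

22.8 mg/L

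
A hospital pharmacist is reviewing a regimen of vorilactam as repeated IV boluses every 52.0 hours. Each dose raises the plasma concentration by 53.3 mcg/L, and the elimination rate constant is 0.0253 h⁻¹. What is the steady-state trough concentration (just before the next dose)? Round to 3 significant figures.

Fraction remaining after one interval: e^(−kτ) = e^(−0.02530 × 52.0) = 0.2683
R = 1 / (1 − 0.2683) = 1.367
Css,max = 53.3 × 1.367 = 72.85 mcg/L
Css,min = Css,max × e^(−kτ) = 72.85 × 0.2683 ≈ 19.5 mcg/L

19.5 mcg/L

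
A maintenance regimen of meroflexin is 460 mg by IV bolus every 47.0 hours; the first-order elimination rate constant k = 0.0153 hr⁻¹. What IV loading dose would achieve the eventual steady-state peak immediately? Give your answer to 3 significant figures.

Accumulation ratio R = 1 / (1 − e^(−kτ)) = 1 / (1 − e^(−0.01530×47.0)) = 1 / (1 − 0.4872) = 1.950
Loading dose = maintenance dose × R = 460 × 1.950 ≈ 897 mg

897 mg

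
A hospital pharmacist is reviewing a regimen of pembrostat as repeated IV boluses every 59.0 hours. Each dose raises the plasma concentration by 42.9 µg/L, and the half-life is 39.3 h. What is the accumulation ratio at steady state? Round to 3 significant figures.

k = ln 2 / 39.3 = 0.01764 h⁻¹
Fraction remaining after one interval: e^(−kτ) = e^(−0.01764 × 59.0) = 0.3532
R = 1 / (1 − 0.3532) = 1 / 0.6468 ≈ 1.55

1.55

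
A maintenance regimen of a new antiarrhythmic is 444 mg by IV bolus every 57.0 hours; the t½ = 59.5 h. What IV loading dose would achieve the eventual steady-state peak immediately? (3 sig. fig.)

k = ln 2 / 59.5 = 0.01165 h⁻¹
Accumulation ratio R = 1 / (1 − e^(−kτ)) = 1 / (1 − e^(−0.01165×57.0)) = 1 / (1 − 0.5148) = 2.061
Loading dose = maintenance dose × R = 444 × 2.061 ≈ 915 mg

915 mg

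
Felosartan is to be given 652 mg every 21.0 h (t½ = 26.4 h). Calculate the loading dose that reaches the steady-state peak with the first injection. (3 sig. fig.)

k = ln 2 / 26.4 = 0.02626 h⁻¹
Accumulation ratio R = 1 / (1 − e^(−kτ)) = 1 / (1 − e^(−0.02626×21.0)) = 1 / (1 − 0.5762) = 2.359
Loading dose = maintenance dose × R = 652 × 2.359 ≈ 1540 mg

1540 mg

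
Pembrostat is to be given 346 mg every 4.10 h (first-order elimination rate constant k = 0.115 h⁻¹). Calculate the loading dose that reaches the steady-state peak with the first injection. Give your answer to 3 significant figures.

Accumulation ratio R = 1 / (1 − e^(−kτ)) = 1 / (1 − e^(−0.1150×4.10)) = 1 / (1 − 0.6241) = 2.660
Loading dose = maintenance dose × R = 346 × 2.660 ≈ 920 mg

920 mg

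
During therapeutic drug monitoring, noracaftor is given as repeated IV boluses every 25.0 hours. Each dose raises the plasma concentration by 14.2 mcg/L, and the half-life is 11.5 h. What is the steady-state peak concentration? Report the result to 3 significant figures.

k = ln 2 / 11.5 = 0.06027 h⁻¹
Fraction remaining after one interval: e^(−kτ) = e^(−0.06027 × 25.0) = 0.2216
R = 1 / (1 − 0.2216) = 1.285
Css,max = 14.2 × 1.285 ≈ 18.2 mcg/L

18.2 mcg/L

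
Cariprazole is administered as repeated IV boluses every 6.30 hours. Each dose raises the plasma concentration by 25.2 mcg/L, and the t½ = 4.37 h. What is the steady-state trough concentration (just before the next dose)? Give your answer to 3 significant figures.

14.7 mcg/L

k = ln 2 / 4.37 = 0.1586 h⁻¹
Fraction remaining after one interval: e^(−kτ) = e^(−0.1586 × 6.30) = 0.3681
R = 1 / (1 − 0.3681) = 1.583
Css,max = 25.2 × 1.583 = 39.88 mcg/L
Css,min = Css,max × e^(−kτ) = 39.88 × 0.3681 ≈ 14.7 mcg/L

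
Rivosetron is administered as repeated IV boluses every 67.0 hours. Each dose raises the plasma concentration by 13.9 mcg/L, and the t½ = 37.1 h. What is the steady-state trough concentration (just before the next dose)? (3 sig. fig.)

5.57 mcg/L

k = ln 2 / 37.1 = 0.01868 h⁻¹
Fraction remaining after one interval: e^(−kτ) = e^(−0.01868 × 67.0) = 0.2860
R = 1 / (1 − 0.2860) = 1.401
Css,max = 13.9 × 1.401 = 19.47 mcg/L
Css,min = Css,max × e^(−kτ) = 19.47 × 0.2860 ≈ 5.57 mcg/L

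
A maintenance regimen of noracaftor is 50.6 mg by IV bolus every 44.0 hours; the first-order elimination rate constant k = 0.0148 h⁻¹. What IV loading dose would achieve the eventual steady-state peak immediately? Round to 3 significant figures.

Accumulation ratio R = 1 / (1 − e^(−kτ)) = 1 / (1 − e^(−0.01480×44.0)) = 1 / (1 − 0.5214) = 2.090
Loading dose = maintenance dose × R = 50.6 × 2.090 ≈ 106 mg

106 mg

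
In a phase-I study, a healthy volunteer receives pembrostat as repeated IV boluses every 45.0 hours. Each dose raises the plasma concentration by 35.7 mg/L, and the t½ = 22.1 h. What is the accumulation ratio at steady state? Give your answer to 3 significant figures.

k = ln 2 / 22.1 = 0.03136 h⁻¹
Fraction remaining after one interval: e^(−kτ) = e^(−0.03136 × 45.0) = 0.2438
R = 1 / (1 − 0.2438) = 1 / 0.7562 ≈ 1.32

1.32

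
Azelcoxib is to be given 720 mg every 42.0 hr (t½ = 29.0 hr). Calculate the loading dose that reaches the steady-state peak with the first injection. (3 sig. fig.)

1140 mg

k = ln 2 / 29.0 = 0.02390 hr⁻¹
Accumulation ratio R = 1 / (1 − e^(−kτ)) = 1 / (1 − e^(−0.02390×42.0)) = 1 / (1 − 0.3665) = 1.578
Loading dose = maintenance dose × R = 720 × 1.578 ≈ 1140 mg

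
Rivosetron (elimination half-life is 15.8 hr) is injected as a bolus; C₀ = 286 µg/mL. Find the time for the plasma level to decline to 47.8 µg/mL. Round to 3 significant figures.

40.8 hours

k = ln 2 / 15.8 = 0.04387 hr⁻¹
C(t) = C₀ e^(−kt)  ⇒  t = ln(C₀/C) / k
t = ln(286/47.8) / 0.04387 = 1.789 / 0.04387 ≈ 40.8 hours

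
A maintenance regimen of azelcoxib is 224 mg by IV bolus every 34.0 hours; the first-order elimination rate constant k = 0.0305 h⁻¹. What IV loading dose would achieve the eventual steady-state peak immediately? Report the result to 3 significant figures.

347 mg

Accumulation ratio R = 1 / (1 − e^(−kτ)) = 1 / (1 − e^(−0.03050×34.0)) = 1 / (1 − 0.3545) = 1.549
Loading dose = maintenance dose × R = 224 × 1.549 ≈ 347 mg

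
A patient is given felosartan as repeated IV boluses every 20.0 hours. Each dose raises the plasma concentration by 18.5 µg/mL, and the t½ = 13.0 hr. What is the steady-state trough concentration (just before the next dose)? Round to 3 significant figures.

9.71 µg/mL

k = ln 2 / 13.0 = 0.05332 hr⁻¹
Fraction remaining after one interval: e^(−kτ) = e^(−0.05332 × 20.0) = 0.3443
R = 1 / (1 − 0.3443) = 1.525
Css,max = 18.5 × 1.525 = 28.21 µg/mL
Css,min = Css,max × e^(−kτ) = 28.21 × 0.3443 ≈ 9.71 µg/mL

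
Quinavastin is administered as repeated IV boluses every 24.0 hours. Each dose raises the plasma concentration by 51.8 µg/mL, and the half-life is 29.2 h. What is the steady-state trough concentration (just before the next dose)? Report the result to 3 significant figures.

67.5 µg/mL

k = ln 2 / 29.2 = 0.02374 h⁻¹
Fraction remaining after one interval: e^(−kτ) = e^(−0.02374 × 24.0) = 0.5657
R = 1 / (1 − 0.5657) = 2.302
Css,max = 51.8 × 2.302 = 119.3 µg/mL
Css,min = Css,max × e^(−kτ) = 119.3 × 0.5657 ≈ 67.5 µg/mL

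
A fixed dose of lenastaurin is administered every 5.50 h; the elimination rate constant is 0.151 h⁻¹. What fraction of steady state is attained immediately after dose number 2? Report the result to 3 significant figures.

f_n = 1 − e^(−nkτ) = 1 − e^(−2 × 0.1510 × 5.50) = 1 − e^(−1.661) = 1 − 0.1899 ≈ 0.810

0.810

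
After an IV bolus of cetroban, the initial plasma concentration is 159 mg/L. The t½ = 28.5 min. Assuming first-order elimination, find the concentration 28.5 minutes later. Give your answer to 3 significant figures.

k = ln 2 / 28.5 = 0.02432 min⁻¹
C(t) = C₀ e^(−kt) = 159 × e^(−0.02432 × 28.5) = 159 × e^(−0.6931) = 159 × 0.5000 ≈ 79.5 mg/L

79.5 mg/L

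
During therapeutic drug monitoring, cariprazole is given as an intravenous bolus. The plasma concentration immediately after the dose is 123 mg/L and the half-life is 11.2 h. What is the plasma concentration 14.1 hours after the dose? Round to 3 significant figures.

51.4 mg/L

k = ln 2 / 11.2 = 0.06189 h⁻¹
14.1 h is 1.259 half-lives, so C = 123 × (1/2)^1.259 = 123 × 0.4179 ≈ 51.4 mg/L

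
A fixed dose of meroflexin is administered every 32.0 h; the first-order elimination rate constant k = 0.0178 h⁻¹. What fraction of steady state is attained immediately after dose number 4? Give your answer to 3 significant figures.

f_n = 1 − e^(−nkτ) = 1 − e^(−4 × 0.01780 × 32.0) = 1 − e^(−2.278) = 1 − 0.1024 ≈ 0.898

0.898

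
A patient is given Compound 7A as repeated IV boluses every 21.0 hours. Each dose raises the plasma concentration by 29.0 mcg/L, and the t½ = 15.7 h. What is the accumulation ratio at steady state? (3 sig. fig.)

1.65

k = ln 2 / 15.7 = 0.04415 h⁻¹
Fraction remaining after one interval: e^(−kτ) = e^(−0.04415 × 21.0) = 0.3957
R = 1 / (1 − 0.3957) = 1 / 0.6043 ≈ 1.65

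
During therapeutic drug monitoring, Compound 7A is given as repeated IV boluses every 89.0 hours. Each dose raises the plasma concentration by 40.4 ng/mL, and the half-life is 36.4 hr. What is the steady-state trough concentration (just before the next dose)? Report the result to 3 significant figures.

9.09 ng/mL

k = ln 2 / 36.4 = 0.01904 hr⁻¹
Fraction remaining after one interval: e^(−kτ) = e^(−0.01904 × 89.0) = 0.1836
R = 1 / (1 − 0.1836) = 1.225
Css,max = 40.4 × 1.225 = 49.49 ng/mL
Css,min = Css,max × e^(−kτ) = 49.49 × 0.1836 ≈ 9.09 ng/mL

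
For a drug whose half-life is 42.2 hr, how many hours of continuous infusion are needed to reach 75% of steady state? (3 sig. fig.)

k = ln 2 / 42.2 = 0.01643 hr⁻¹
f = 1 − e^(−kt)  ⇒  t = −ln(1 − f) / k
t = −ln(1 − 0.75) / 0.01643 = 1.386 / 0.01643 ≈ 84.4 hours

84.4 hours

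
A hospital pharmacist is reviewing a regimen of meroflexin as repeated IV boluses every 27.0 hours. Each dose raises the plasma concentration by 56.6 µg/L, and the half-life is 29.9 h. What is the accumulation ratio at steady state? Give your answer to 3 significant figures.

k = ln 2 / 29.9 = 0.02318 h⁻¹
Fraction remaining after one interval: e^(−kτ) = e^(−0.02318 × 27.0) = 0.5348
R = 1 / (1 − 0.5348) = 1 / 0.4652 ≈ 2.15

2.15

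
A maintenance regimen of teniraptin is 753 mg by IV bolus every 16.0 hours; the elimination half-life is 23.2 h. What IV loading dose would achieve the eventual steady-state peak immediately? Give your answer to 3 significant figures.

1980 mg

k = ln 2 / 23.2 = 0.02988 h⁻¹
Accumulation ratio R = 1 / (1 − e^(−kτ)) = 1 / (1 − e^(−0.02988×16.0)) = 1 / (1 − 0.6200) = 2.632
Loading dose = maintenance dose × R = 753 × 2.632 ≈ 1980 mg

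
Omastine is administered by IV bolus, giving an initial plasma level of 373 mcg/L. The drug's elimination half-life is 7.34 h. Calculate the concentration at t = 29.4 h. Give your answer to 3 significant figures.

k = ln 2 / 7.34 = 0.09443 h⁻¹
29.4 h is 4.005 half-lives, so C = 373 × (1/2)^4.005 = 373 × 0.06226 ≈ 23.2 mcg/L

23.2 mcg/L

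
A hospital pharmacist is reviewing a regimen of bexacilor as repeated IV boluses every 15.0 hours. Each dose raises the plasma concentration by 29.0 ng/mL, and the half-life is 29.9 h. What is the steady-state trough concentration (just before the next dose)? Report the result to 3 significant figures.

69.7 ng/mL

k = ln 2 / 29.9 = 0.02318 h⁻¹
Fraction remaining after one interval: e^(−kτ) = e^(−0.02318 × 15.0) = 0.7063
R = 1 / (1 − 0.7063) = 3.405
Css,max = 29.0 × 3.405 = 98.74 ng/mL
Css,min = Css,max × e^(−kτ) = 98.74 × 0.7063 ≈ 69.7 ng/mL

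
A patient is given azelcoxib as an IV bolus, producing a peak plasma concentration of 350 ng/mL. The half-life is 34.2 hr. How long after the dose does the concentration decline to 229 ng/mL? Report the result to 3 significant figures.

20.9 hours

k = ln 2 / 34.2 = 0.02027 hr⁻¹
C(t) = C₀ e^(−kt)  ⇒  t = ln(C₀/C) / k
t = ln(350/229) / 0.02027 = 0.4242 / 0.02027 ≈ 20.9 hours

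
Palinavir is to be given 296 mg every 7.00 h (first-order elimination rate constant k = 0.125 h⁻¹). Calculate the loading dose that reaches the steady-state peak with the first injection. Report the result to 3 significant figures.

Accumulation ratio R = 1 / (1 − e^(−kτ)) = 1 / (1 − e^(−0.1250×7.00)) = 1 / (1 − 0.4169) = 1.715
Loading dose = maintenance dose × R = 296 × 1.715 ≈ 508 mg

508 mg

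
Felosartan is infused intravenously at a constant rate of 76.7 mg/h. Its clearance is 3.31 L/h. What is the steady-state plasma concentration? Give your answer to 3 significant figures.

23.2 µg/mL

Css = infusion rate / CL = 76.7 / 3.31 ≈ 23.2 µg/mL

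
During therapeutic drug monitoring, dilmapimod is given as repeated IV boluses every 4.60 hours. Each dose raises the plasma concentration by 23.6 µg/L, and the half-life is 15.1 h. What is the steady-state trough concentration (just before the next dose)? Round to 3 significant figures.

100 µg/L

k = ln 2 / 15.1 = 0.04590 h⁻¹
Fraction remaining after one interval: e^(−kτ) = e^(−0.04590 × 4.60) = 0.8096
R = 1 / (1 − 0.8096) = 5.253
Css,max = 23.6 × 5.253 = 124.0 µg/L
Css,min = Css,max × e^(−kτ) = 124.0 × 0.8096 ≈ 100 µg/L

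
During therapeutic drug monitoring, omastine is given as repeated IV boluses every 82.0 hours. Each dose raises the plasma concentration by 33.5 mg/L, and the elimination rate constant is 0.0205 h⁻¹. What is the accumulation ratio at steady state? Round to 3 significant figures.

Fraction remaining after one interval: e^(−kτ) = e^(−0.02050 × 82.0) = 0.1862
R = 1 / (1 − 0.1862) = 1 / 0.8138 ≈ 1.23

1.23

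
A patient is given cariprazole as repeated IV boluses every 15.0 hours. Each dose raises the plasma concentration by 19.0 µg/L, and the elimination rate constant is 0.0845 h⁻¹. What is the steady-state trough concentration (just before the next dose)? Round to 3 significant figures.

7.45 µg/L

Fraction remaining after one interval: e^(−kτ) = e^(−0.08450 × 15.0) = 0.2815
R = 1 / (1 − 0.2815) = 1.392
Css,max = 19.0 × 1.392 = 26.45 µg/L
Css,min = Css,max × e^(−kτ) = 26.45 × 0.2815 ≈ 7.45 µg/L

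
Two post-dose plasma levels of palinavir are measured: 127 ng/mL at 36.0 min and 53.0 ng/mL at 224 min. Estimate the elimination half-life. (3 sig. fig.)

149 minutes

k = ln(C₁/C₂) / (t₂ − t₁) = ln(127/53.0) / (224 − 36.0)
  = 0.8739 / 188.0 = 0.004648 min⁻¹
t½ = ln 2 / k = ln 2 / 0.004648 ≈ 149 minutes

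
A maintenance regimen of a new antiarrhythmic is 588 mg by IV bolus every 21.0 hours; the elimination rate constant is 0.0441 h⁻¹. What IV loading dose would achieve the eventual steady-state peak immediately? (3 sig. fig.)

974 mg

Accumulation ratio R = 1 / (1 − e^(−kτ)) = 1 / (1 − e^(−0.04410×21.0)) = 1 / (1 − 0.3961) = 1.656
Loading dose = maintenance dose × R = 588 × 1.656 ≈ 974 mg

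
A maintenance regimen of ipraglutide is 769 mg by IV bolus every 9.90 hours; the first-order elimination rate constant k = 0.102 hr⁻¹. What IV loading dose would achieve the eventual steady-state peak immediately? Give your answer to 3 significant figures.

1210 mg

Accumulation ratio R = 1 / (1 − e^(−kτ)) = 1 / (1 − e^(−0.1020×9.90)) = 1 / (1 − 0.3643) = 1.573
Loading dose = maintenance dose × R = 769 × 1.573 ≈ 1210 mg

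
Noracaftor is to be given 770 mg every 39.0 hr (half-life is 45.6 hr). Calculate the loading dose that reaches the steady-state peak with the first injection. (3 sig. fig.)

1720 mg

k = ln 2 / 45.6 = 0.01520 hr⁻¹
Accumulation ratio R = 1 / (1 − e^(−kτ)) = 1 / (1 − e^(−0.01520×39.0)) = 1 / (1 − 0.5528) = 2.236
Loading dose = maintenance dose × R = 770 × 2.236 ≈ 1720 mg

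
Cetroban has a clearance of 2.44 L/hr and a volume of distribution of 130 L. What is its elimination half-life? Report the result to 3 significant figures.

k = CL / V = 2.44 / 130 = 0.01877 hr⁻¹
t½ = ln 2 / k = ln 2 / 0.01877 ≈ 36.9 hours

36.9 hours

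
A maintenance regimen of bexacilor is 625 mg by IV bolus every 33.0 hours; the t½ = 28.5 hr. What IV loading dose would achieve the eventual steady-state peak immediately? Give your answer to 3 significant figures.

k = ln 2 / 28.5 = 0.02432 hr⁻¹
Accumulation ratio R = 1 / (1 − e^(−kτ)) = 1 / (1 − e^(−0.02432×33.0)) = 1 / (1 − 0.4482) = 1.812
Loading dose = maintenance dose × R = 625 × 1.812 ≈ 1130 mg

1130 mg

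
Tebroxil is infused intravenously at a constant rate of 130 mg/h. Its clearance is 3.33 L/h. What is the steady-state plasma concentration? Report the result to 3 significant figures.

39.0 mg/L

Css = infusion rate / CL = 130 / 3.33 ≈ 39.0 mg/L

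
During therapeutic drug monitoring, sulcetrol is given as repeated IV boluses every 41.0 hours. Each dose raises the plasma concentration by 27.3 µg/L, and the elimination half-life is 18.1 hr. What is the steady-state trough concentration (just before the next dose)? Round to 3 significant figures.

7.17 µg/L

k = ln 2 / 18.1 = 0.03830 hr⁻¹
Fraction remaining after one interval: e^(−kτ) = e^(−0.03830 × 41.0) = 0.2080
R = 1 / (1 − 0.2080) = 1.263
Css,max = 27.3 × 1.263 = 34.47 µg/L
Css,min = Css,max × e^(−kτ) = 34.47 × 0.2080 ≈ 7.17 µg/L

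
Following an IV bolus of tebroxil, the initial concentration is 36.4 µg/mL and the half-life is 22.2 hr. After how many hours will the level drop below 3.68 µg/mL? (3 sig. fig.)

k = ln 2 / 22.2 = 0.03122 hr⁻¹
C(t) = C₀ e^(−kt)  ⇒  t = ln(C₀/C) / k
t = ln(36.4/3.68) / 0.03122 = 2.292 / 0.03122 ≈ 73.4 hours

73.4 hours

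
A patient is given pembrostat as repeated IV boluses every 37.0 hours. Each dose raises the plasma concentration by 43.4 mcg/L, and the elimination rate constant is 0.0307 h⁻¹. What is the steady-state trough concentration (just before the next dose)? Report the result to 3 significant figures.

Fraction remaining after one interval: e^(−kτ) = e^(−0.03070 × 37.0) = 0.3211
R = 1 / (1 − 0.3211) = 1.473
Css,max = 43.4 × 1.473 = 63.93 mcg/L
Css,min = Css,max × e^(−kτ) = 63.93 × 0.3211 ≈ 20.5 mcg/L

20.5 mcg/L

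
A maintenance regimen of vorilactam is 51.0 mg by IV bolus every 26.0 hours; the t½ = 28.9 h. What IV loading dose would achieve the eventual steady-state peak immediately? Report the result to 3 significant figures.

110 mg

k = ln 2 / 28.9 = 0.02398 h⁻¹
Accumulation ratio R = 1 / (1 − e^(−kτ)) = 1 / (1 − e^(−0.02398×26.0)) = 1 / (1 − 0.5360) = 2.155
Loading dose = maintenance dose × R = 51.0 × 2.155 ≈ 110 mg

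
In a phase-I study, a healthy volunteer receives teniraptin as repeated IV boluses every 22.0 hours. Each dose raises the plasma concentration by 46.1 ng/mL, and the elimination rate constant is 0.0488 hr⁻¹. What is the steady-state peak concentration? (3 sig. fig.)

Fraction remaining after one interval: e^(−kτ) = e^(−0.04880 × 22.0) = 0.3418
R = 1 / (1 − 0.3418) = 1.519
Css,max = 46.1 × 1.519 ≈ 70.0 ng/mL

70.0 ng/mL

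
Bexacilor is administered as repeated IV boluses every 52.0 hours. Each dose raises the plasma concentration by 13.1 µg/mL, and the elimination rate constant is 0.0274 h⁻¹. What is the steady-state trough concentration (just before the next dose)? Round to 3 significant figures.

4.15 µg/mL

Fraction remaining after one interval: e^(−kτ) = e^(−0.02740 × 52.0) = 0.2406
R = 1 / (1 − 0.2406) = 1.317
Css,max = 13.1 × 1.317 = 17.25 µg/mL
Css,min = Css,max × e^(−kτ) = 17.25 × 0.2406 ≈ 4.15 µg/mL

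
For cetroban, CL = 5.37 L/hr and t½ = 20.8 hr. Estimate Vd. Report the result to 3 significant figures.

k = ln 2 / t½ = ln 2 / 20.8 = 0.03332 hr⁻¹
V = CL / k = 5.37 / 0.03332 ≈ 161 L

161 L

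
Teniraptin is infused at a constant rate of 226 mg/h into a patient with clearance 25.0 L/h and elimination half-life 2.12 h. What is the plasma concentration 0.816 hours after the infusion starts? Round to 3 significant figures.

2.12 mg/L

Css = rate / CL = 226 / 25.0 = 9.040 mg/L
k = ln 2 / 2.12 = 0.3270 h⁻¹
C(t) = Css (1 − e^(−kt)) = 9.040 × (1 − e^(−0.2668)) = 9.040 × 0.2342 ≈ 2.12 mg/L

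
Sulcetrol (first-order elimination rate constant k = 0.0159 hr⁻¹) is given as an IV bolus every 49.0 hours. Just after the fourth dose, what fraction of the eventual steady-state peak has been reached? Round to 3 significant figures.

0.956

f_n = 1 − e^(−nkτ) = 1 − e^(−4 × 0.01590 × 49.0) = 1 − e^(−3.116) = 1 − 0.04432 ≈ 0.956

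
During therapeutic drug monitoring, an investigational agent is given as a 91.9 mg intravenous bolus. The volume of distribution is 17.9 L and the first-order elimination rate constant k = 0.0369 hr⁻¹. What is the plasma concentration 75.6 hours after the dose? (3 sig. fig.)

0.315 µg/mL

C₀ = dose / V = 91.9 / 17.9 = 5.134 µg/mL
C(t) = C₀ e^(−kt) = 5.134 × e^(−0.03690 × 75.6) = 5.134 × e^(−2.790) = 5.134 × 0.06144 ≈ 0.315 µg/mL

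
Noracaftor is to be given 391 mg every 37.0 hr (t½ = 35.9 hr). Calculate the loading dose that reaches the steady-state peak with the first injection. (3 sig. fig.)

k = ln 2 / 35.9 = 0.01931 hr⁻¹
Accumulation ratio R = 1 / (1 − e^(−kτ)) = 1 / (1 − e^(−0.01931×37.0)) = 1 / (1 − 0.4895) = 1.959
Loading dose = maintenance dose × R = 391 × 1.959 ≈ 766 mg

766 mg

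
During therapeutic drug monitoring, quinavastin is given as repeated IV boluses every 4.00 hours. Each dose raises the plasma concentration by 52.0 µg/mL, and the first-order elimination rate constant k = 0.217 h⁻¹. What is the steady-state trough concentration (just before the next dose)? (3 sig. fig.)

37.6 µg/mL

Fraction remaining after one interval: e^(−kτ) = e^(−0.2170 × 4.00) = 0.4198
R = 1 / (1 − 0.4198) = 1.724
Css,max = 52.0 × 1.724 = 89.62 µg/mL
Css,min = Css,max × e^(−kτ) = 89.62 × 0.4198 ≈ 37.6 µg/mL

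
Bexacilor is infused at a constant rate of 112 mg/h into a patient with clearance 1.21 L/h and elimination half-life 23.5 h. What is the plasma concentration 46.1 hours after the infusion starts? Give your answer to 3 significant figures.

68.8 mg/L

Css = rate / CL = 112 / 1.21 = 92.56 mg/L
k = ln 2 / 23.5 = 0.02950 h⁻¹
C(t) = Css (1 − e^(−kt)) = 92.56 × (1 − e^(−1.360)) = 92.56 × 0.7433 ≈ 68.8 mg/L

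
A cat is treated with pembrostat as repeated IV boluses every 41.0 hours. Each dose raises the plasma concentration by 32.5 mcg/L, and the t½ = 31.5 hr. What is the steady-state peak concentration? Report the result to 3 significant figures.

54.7 mcg/L

k = ln 2 / 31.5 = 0.02200 hr⁻¹
Fraction remaining after one interval: e^(−kτ) = e^(−0.02200 × 41.0) = 0.4057
R = 1 / (1 − 0.4057) = 1.683
Css,max = 32.5 × 1.683 ≈ 54.7 mcg/L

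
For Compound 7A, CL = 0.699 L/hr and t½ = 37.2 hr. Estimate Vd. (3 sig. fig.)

37.5 L

k = ln 2 / t½ = ln 2 / 37.2 = 0.01863 hr⁻¹
V = CL / k = 0.699 / 0.01863 ≈ 37.5 L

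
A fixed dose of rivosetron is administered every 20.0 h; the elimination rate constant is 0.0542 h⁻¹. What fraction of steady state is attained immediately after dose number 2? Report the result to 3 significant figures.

0.886

f_n = 1 − e^(−nkτ) = 1 − e^(−2 × 0.05420 × 20.0) = 1 − e^(−2.168) = 1 − 0.1144 ≈ 0.886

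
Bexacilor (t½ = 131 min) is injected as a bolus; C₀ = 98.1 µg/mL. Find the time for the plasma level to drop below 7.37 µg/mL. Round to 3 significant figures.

k = ln 2 / 131 = 0.005291 min⁻¹
C(t) = C₀ e^(−kt)  ⇒  t = ln(C₀/C) / k
t = ln(98.1/7.37) / 0.005291 = 2.589 / 0.005291 ≈ 489 minutes

489 minutes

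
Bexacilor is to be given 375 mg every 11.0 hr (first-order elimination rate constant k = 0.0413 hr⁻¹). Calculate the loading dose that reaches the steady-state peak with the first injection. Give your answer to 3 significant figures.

Accumulation ratio R = 1 / (1 − e^(−kτ)) = 1 / (1 − e^(−0.04130×11.0)) = 1 / (1 − 0.6349) = 2.739
Loading dose = maintenance dose × R = 375 × 2.739 ≈ 1030 mg

1030 mg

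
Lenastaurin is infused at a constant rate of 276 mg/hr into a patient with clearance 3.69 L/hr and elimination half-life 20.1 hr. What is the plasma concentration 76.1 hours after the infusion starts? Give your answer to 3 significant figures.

Css = rate / CL = 276 / 3.69 = 74.80 mg/L
k = ln 2 / 20.1 = 0.03448 hr⁻¹
C(t) = Css (1 − e^(−kt)) = 74.80 × (1 − e^(−2.624)) = 74.80 × 0.9275 ≈ 69.4 mg/L

69.4 mg/L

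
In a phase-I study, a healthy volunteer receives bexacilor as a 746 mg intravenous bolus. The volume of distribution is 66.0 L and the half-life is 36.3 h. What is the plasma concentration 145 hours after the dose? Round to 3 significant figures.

0.709 µg/mL

C₀ = dose / V = 746 / 66.0 = 11.30 µg/mL
k = ln 2 / 36.3 = 0.01909 h⁻¹
C(t) = C₀ e^(−kt) = 11.30 × e^(−0.01909 × 145) = 11.30 × e^(−2.769) = 11.30 × 0.06274 ≈ 0.709 µg/mL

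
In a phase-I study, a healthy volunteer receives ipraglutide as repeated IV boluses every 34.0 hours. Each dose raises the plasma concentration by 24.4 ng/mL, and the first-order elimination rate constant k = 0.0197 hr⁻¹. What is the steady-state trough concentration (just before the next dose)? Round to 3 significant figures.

25.6 ng/mL

Fraction remaining after one interval: e^(−kτ) = e^(−0.01970 × 34.0) = 0.5118
R = 1 / (1 − 0.5118) = 2.048
Css,max = 24.4 × 2.048 = 49.98 ng/mL
Css,min = Css,max × e^(−kτ) = 49.98 × 0.5118 ≈ 25.6 ng/mL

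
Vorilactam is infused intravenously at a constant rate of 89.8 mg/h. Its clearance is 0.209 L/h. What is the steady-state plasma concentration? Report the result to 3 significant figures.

430 µg/mL

Css = infusion rate / CL = 89.8 / 0.209 ≈ 430 µg/mL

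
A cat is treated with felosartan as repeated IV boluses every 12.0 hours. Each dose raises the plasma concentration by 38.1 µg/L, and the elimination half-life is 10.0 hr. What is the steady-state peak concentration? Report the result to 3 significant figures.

k = ln 2 / 10.0 = 0.06931 hr⁻¹
Fraction remaining after one interval: e^(−kτ) = e^(−0.06931 × 12.0) = 0.4353
R = 1 / (1 − 0.4353) = 1.771
Css,max = 38.1 × 1.771 ≈ 67.5 µg/L

67.5 µg/L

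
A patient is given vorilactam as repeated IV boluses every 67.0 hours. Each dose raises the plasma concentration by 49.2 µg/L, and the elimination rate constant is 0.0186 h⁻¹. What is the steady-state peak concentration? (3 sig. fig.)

69.1 µg/L

Fraction remaining after one interval: e^(−kτ) = e^(−0.01860 × 67.0) = 0.2876
R = 1 / (1 − 0.2876) = 1.404
Css,max = 49.2 × 1.404 ≈ 69.1 µg/L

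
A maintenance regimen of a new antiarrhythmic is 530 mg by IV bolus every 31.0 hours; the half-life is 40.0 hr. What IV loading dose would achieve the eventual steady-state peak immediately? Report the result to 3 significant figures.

k = ln 2 / 40.0 = 0.01733 hr⁻¹
Accumulation ratio R = 1 / (1 − e^(−kτ)) = 1 / (1 − e^(−0.01733×31.0)) = 1 / (1 − 0.5844) = 2.406
Loading dose = maintenance dose × R = 530 × 2.406 ≈ 1280 mg

1280 mg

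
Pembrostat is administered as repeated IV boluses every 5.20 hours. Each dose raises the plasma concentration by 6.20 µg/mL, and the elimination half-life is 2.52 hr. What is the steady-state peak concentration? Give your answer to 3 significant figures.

8.15 µg/mL

k = ln 2 / 2.52 = 0.2751 hr⁻¹
Fraction remaining after one interval: e^(−kτ) = e^(−0.2751 × 5.20) = 0.2392
R = 1 / (1 − 0.2392) = 1.314
Css,max = 6.20 × 1.314 ≈ 8.15 µg/mL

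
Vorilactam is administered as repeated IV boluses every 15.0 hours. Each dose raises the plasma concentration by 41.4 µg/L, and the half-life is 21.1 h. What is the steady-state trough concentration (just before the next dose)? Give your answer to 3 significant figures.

65.0 µg/L

k = ln 2 / 21.1 = 0.03285 h⁻¹
Fraction remaining after one interval: e^(−kτ) = e^(−0.03285 × 15.0) = 0.6109
R = 1 / (1 − 0.6109) = 2.570
Css,max = 41.4 × 2.570 = 106.4 µg/L
Css,min = Css,max × e^(−kτ) = 106.4 × 0.6109 ≈ 65.0 µg/L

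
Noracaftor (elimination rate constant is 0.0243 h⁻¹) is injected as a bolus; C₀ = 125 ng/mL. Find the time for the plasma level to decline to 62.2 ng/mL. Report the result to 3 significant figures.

C(t) = C₀ e^(−kt)  ⇒  t = ln(C₀/C) / k
t = ln(125/62.2) / 0.02430 = 0.6980 / 0.02430 ≈ 28.7 hours

28.7 hours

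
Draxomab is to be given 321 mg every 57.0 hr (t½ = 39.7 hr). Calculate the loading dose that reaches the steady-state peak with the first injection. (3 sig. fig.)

k = ln 2 / 39.7 = 0.01746 hr⁻¹
Accumulation ratio R = 1 / (1 − e^(−kτ)) = 1 / (1 − e^(−0.01746×57.0)) = 1 / (1 − 0.3696) = 1.586
Loading dose = maintenance dose × R = 321 × 1.586 ≈ 509 mg

509 mg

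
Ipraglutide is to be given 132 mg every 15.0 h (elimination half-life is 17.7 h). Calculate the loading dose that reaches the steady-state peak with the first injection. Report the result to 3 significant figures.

k = ln 2 / 17.7 = 0.03916 h⁻¹
Accumulation ratio R = 1 / (1 − e^(−kτ)) = 1 / (1 − e^(−0.03916×15.0)) = 1 / (1 − 0.5558) = 2.251
Loading dose = maintenance dose × R = 132 × 2.251 ≈ 297 mg

297 mg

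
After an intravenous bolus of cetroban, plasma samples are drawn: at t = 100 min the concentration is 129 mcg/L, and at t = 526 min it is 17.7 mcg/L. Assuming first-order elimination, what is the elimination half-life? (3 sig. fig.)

k = ln(C₁/C₂) / (t₂ − t₁) = ln(129/17.7) / (526 − 100)
  = 1.986 / 426.0 = 0.004663 min⁻¹
t½ = ln 2 / k = ln 2 / 0.004663 ≈ 149 minutes

149 minutes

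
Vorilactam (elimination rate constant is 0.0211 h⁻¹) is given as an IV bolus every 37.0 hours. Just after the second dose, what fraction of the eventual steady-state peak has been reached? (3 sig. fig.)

f_n = 1 − e^(−nkτ) = 1 − e^(−2 × 0.02110 × 37.0) = 1 − e^(−1.561) = 1 − 0.2098 ≈ 0.790

0.790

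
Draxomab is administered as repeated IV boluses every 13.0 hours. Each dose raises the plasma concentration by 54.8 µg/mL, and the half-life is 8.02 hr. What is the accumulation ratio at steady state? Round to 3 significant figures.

1.48

k = ln 2 / 8.02 = 0.08643 hr⁻¹
Fraction remaining after one interval: e^(−kτ) = e^(−0.08643 × 13.0) = 0.3251
R = 1 / (1 − 0.3251) = 1 / 0.6749 ≈ 1.48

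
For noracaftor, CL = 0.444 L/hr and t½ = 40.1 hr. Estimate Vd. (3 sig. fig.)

k = ln 2 / t½ = ln 2 / 40.1 = 0.01729 hr⁻¹
V = CL / k = 0.444 / 0.01729 ≈ 25.7 L

25.7 L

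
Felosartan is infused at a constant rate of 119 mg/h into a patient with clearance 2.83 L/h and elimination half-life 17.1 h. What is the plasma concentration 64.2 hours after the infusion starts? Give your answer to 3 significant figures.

38.9 µg/mL

Css = rate / CL = 119 / 2.83 = 42.05 µg/mL
k = ln 2 / 17.1 = 0.04053 h⁻¹
C(t) = Css (1 − e^(−kt)) = 42.05 × (1 − e^(−2.602)) = 42.05 × 0.9259 ≈ 38.9 µg/mL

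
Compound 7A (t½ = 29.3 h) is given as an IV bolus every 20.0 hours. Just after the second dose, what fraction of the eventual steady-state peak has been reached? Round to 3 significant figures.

0.612

k = ln 2 / 29.3 = 0.02366 h⁻¹
f_n = 1 − e^(−nkτ) = 1 − e^(−2 × 0.02366 × 20.0) = 1 − e^(−0.9463) = 1 − 0.3882 ≈ 0.612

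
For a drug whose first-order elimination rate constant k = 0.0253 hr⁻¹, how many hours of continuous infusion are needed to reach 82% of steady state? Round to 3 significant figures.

67.8 hours

f = 1 − e^(−kt)  ⇒  t = −ln(1 − f) / k
t = −ln(1 − 0.82) / 0.02530 = 1.715 / 0.02530 ≈ 67.8 hours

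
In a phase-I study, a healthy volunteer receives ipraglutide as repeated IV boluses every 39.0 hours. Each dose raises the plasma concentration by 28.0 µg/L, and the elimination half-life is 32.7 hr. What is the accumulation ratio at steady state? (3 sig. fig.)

k = ln 2 / 32.7 = 0.02120 hr⁻¹
Fraction remaining after one interval: e^(−kτ) = e^(−0.02120 × 39.0) = 0.4375
R = 1 / (1 − 0.4375) = 1 / 0.5625 ≈ 1.78

1.78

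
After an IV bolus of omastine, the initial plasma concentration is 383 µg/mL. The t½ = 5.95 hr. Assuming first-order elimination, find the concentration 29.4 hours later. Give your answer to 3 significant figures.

12.5 µg/mL

k = ln 2 / 5.95 = 0.1165 hr⁻¹
29.4 hr is 4.941 half-lives, so C = 383 × (1/2)^4.941 = 383 × 0.03255 ≈ 12.5 µg/mL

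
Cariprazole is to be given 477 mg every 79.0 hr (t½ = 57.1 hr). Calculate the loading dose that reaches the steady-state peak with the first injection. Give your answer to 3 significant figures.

k = ln 2 / 57.1 = 0.01214 hr⁻¹
Accumulation ratio R = 1 / (1 − e^(−kτ)) = 1 / (1 − e^(−0.01214×79.0)) = 1 / (1 − 0.3833) = 1.621
Loading dose = maintenance dose × R = 477 × 1.621 ≈ 773 mg

773 mg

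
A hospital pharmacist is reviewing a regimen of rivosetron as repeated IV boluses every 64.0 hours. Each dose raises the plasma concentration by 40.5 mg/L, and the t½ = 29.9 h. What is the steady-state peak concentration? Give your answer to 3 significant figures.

k = ln 2 / 29.9 = 0.02318 h⁻¹
Fraction remaining after one interval: e^(−kτ) = e^(−0.02318 × 64.0) = 0.2268
R = 1 / (1 − 0.2268) = 1.293
Css,max = 40.5 × 1.293 ≈ 52.4 mg/L

52.4 mg/L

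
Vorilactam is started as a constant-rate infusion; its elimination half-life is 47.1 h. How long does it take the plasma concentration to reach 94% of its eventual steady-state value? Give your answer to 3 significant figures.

k = ln 2 / 47.1 = 0.01472 h⁻¹
f = 1 − e^(−kt)  ⇒  t = −ln(1 − f) / k
t = −ln(1 − 0.94) / 0.01472 = 2.813 / 0.01472 ≈ 191 hours

191 hours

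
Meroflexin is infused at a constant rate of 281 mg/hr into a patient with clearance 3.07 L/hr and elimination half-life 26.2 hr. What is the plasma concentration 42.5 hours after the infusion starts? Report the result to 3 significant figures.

Css = rate / CL = 281 / 3.07 = 91.53 mg/L
k = ln 2 / 26.2 = 0.02646 hr⁻¹
C(t) = Css (1 − e^(−kt)) = 91.53 × (1 − e^(−1.124)) = 91.53 × 0.6751 ≈ 61.8 mg/L

61.8 mg/L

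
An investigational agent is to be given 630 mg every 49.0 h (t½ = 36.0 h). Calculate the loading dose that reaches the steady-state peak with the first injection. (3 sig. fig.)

k = ln 2 / 36.0 = 0.01925 h⁻¹
Accumulation ratio R = 1 / (1 − e^(−kτ)) = 1 / (1 − e^(−0.01925×49.0)) = 1 / (1 − 0.3893) = 1.637
Loading dose = maintenance dose × R = 630 × 1.637 ≈ 1030 mg

1030 mg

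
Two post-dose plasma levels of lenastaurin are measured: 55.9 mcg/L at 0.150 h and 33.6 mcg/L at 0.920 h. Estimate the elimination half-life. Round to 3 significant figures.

k = ln(C₁/C₂) / (t₂ − t₁) = ln(55.9/33.6) / (0.920 − 0.150)
  = 0.5090 / 0.7700 = 0.6611 h⁻¹
t½ = ln 2 / k = ln 2 / 0.6611 ≈ 1.05 hours

1.05 hours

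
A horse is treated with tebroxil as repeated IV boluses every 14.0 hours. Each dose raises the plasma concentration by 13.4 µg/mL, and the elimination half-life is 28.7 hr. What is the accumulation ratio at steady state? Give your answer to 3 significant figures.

k = ln 2 / 28.7 = 0.02415 hr⁻¹
Fraction remaining after one interval: e^(−kτ) = e^(−0.02415 × 14.0) = 0.7131
R = 1 / (1 − 0.7131) = 1 / 0.2869 ≈ 3.49

3.49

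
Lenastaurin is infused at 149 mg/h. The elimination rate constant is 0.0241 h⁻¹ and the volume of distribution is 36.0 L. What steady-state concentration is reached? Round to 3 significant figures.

CL = k · V = 0.0241 × 36.0 = 0.8676 L/h
Css = rate / CL = 149 / 0.8676 ≈ 172 mg/L

172 mg/L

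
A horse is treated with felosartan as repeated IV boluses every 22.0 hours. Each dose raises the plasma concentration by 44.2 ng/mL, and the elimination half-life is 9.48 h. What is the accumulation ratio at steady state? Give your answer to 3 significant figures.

1.25

k = ln 2 / 9.48 = 0.07312 h⁻¹
Fraction remaining after one interval: e^(−kτ) = e^(−0.07312 × 22.0) = 0.2002
R = 1 / (1 − 0.2002) = 1 / 0.7998 ≈ 1.25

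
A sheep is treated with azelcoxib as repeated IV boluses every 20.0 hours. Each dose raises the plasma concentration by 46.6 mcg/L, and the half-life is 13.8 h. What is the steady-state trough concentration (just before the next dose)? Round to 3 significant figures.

k = ln 2 / 13.8 = 0.05023 h⁻¹
Fraction remaining after one interval: e^(−kτ) = e^(−0.05023 × 20.0) = 0.3662
R = 1 / (1 − 0.3662) = 1.578
Css,max = 46.6 × 1.578 = 73.53 mcg/L
Css,min = Css,max × e^(−kτ) = 73.53 × 0.3662 ≈ 26.9 mcg/L

26.9 mcg/L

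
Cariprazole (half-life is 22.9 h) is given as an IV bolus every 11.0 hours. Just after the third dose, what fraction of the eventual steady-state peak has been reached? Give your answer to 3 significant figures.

0.632

k = ln 2 / 22.9 = 0.03027 h⁻¹
f_n = 1 − e^(−nkτ) = 1 − e^(−3 × 0.03027 × 11.0) = 1 − e^(−0.9989) = 1 − 0.3683 ≈ 0.632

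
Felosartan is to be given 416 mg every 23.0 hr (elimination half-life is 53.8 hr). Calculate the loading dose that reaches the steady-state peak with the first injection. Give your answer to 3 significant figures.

1620 mg

k = ln 2 / 53.8 = 0.01288 hr⁻¹
Accumulation ratio R = 1 / (1 − e^(−kτ)) = 1 / (1 − e^(−0.01288×23.0)) = 1 / (1 − 0.7435) = 3.899
Loading dose = maintenance dose × R = 416 × 3.899 ≈ 1620 mg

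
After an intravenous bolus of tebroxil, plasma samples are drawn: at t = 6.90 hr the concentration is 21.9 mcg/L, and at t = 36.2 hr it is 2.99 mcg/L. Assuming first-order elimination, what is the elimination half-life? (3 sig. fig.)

k = ln(C₁/C₂) / (t₂ − t₁) = ln(21.9/2.99) / (36.2 − 6.90)
  = 1.991 / 29.30 = 0.06796 hr⁻¹
t½ = ln 2 / k = ln 2 / 0.06796 ≈ 10.2 hours

10.2 hours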